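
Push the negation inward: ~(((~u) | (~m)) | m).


De Morgan: the negation of a disjunction is the conjunction of the negations.
Distribute ~ across |, flipping it to &, and negate each literal.

(u & m) & (~m)


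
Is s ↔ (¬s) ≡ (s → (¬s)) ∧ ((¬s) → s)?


Compare truth tables:
s | φ | ψ
---------
F | F | F
T | F | F
The columns φ and ψ agree on every row.

Yes, they are logically equivalent.


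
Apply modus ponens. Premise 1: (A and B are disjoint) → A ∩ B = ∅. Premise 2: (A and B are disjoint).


Modus ponens: from (P → Q) and P, infer Q.
P = '(A and B are disjoint)' is asserted, and P → Q holds, so Q follows.

A ∩ B = ∅.


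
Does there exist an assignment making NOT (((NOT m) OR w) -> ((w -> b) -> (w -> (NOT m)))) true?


Search for a satisfying assignment over {b, m, w}.
Try b=T, m=T, w=T: the formula evaluates to T.
A satisfying assignment exists.

Satisfiable.


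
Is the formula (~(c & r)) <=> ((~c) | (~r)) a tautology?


Build the truth table over {c, r}:
c | r | φ
---------
False | False | True
True | False | True
False | True | True
True | True | True
Every row evaluates to true.

Yes, it is a tautology.


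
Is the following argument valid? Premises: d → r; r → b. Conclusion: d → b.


This matches the form of hypothetical syllogism: the conclusion follows in every model of the premises.

Valid.


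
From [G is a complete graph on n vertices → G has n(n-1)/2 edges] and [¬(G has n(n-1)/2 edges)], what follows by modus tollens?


Modus tollens: from (P → Q) and ¬Q, infer ¬P.
Q = 'G has n(n-1)/2 edges' is denied; since P → Q, P must also fail.

Not (G is a complete graph on n vertices).


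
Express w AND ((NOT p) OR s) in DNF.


Step 1: Distribute ∧ over ∨: w ∧ ((¬p) ∨ s) = (w ∧ (¬p)) ∨ (w ∧ s).

(w AND (NOT p)) OR (w AND s)


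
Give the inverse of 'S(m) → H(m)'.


The inverse of (P → Q) is (¬P → ¬Q). It is equivalent to the converse, not to the original.
Here P = 'S(m)' and Q = 'H(m)'.

If not (S(m)), then not (H(m)).


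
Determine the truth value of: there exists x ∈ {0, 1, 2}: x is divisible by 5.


Evaluate the predicate on each element: 0:T, 1:F, 2:F.
Witness x = 0 satisfies the predicate.

T


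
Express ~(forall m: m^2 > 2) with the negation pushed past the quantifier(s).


¬(forall x: φ) = exists x: ¬φ, and ¬(exists x: φ) = forall x: ¬φ.
Apply to the universal statement.

exists m: ~(m^2 > 2)


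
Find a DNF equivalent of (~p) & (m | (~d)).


Step 1: Distribute ∧ over ∨: (¬p) ∧ (m ∨ (¬d)) = ((¬p) ∧ m) ∨ ((¬p) ∧ (¬d)).

((~p) & m) | ((~p) & (~d))


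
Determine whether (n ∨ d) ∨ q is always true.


Build the truth table over {d, n, q}:
d | n | q | φ
-------------
F | F | F | F
T | F | F | T
F | T | F | T
T | T | F | T
F | F | T | T
T | F | T | T
F | T | T | T
T | T | T | T
Counterexample at row 1: with d=F, n=F, q=F, the formula is F.

No, it is not a tautology.


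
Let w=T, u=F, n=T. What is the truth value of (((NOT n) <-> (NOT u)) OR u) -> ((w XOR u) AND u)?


Substitute w=T, u=F, n=T:
NOT n = F
NOT u = T
(NOT n) <-> (NOT u) = F <-> T = F
((NOT n) <-> (NOT u)) OR u = F OR F = F
w XOR u = T XOR F = T
(w XOR u) AND u = T AND F = F
(((NOT n) <-> (NOT u)) OR u) -> ((w XOR u) AND u) = F -> F = T

T


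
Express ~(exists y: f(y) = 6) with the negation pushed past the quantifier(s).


¬(forall x: φ) = exists x: ¬φ, and ¬(exists x: φ) = forall x: ¬φ.
Apply to the existential statement.

forall y: ~(f(y) = 6)


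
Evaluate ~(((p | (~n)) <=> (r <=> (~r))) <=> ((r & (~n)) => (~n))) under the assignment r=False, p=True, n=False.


Substitute r=False, p=True, n=False:
… (earlier sub-steps elided)
p | (~n) = True | True = True
~r = True
r <=> (~r) = False <=> True = False
(p | (~n)) <=> (r <=> (~r)) = True <=> False = False
~n = True
r & (~n) = False & True = False
~n = True
(r & (~n)) => (~n) = False => True = True
((p | (~n)) <=> (r <=> (~r))) <=> ((r & (~n)) => (~n)) = False <=> True = False
~(((p | (~n)) <=> (r <=> (~r))) <=> ((r & (~n)) => (~n))) = True

True


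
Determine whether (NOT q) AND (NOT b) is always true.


Build the truth table over {b, q}:
b | q | φ
---------
F | F | T
T | F | F
F | T | F
T | T | F
Counterexample at row 2: with b=T, q=F, the formula is F.

No, it is not a tautology.


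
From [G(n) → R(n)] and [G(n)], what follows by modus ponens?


Modus ponens: from (P → Q) and P, infer Q.
P = 'G(n)' is asserted, and P → Q holds, so Q follows.

R(n).


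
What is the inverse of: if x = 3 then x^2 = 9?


The inverse of (P → Q) is (¬P → ¬Q). It is equivalent to the converse, not to the original.
Here P = 'x = 3' and Q = 'x^2 = 9'.

If not (x = 3), then not (x^2 = 9).


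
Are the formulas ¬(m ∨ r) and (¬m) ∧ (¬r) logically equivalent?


Compare truth tables:
m | r | φ | ψ
-------------
F | F | T | T
T | F | F | F
F | T | F | F
T | T | F | F
The columns φ and ψ agree on every row.

Yes, they are logically equivalent.


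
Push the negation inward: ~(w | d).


De Morgan: the negation of a disjunction is the conjunction of the negations.
Distribute ~ across |, flipping it to &, and negate each literal.

(~w) & (~d)


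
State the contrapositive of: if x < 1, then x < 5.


The contrapositive of (P → Q) is (¬Q → ¬P); it is logically equivalent to the original.
Here P = 'x < 1' and Q = 'x < 5'.

If not (x < 5), then not (x < 1).


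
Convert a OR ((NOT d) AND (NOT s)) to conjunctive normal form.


Step 1: Distribute ∨ over ∧: a ∨ ((¬d) ∧ (¬s)) = (a ∨ (¬d)) ∧ (a ∨ (¬s)).

(a OR (NOT d)) AND (a OR (NOT s))


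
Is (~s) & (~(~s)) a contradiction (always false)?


Truth table over {s}:
s | φ
-----
False | False
True | False
Every row is false.

Yes, it is a contradiction.


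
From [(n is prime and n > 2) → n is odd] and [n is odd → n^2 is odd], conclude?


Hypothetical syllogism: from (P → Q) and (Q → R), infer (P → R).
Chain the two implications through the shared middle term 'n is odd'.

(n is prime and n > 2) → n^2 is odd


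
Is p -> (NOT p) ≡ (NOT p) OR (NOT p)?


Compare truth tables:
p | φ | ψ
---------
F | T | T
T | F | F
The columns φ and ψ agree on every row.

Yes, they are logically equivalent.


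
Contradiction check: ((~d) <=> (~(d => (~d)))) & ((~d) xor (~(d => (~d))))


Truth table over {d}:
d | φ
-----
False | False
True | False
Every row is false.

Yes, it is a contradiction.


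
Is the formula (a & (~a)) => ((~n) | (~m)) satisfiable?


Search for a satisfying assignment over {a, m, n}.
Try a=False, m=False, n=False: the formula evaluates to True.
A satisfying assignment exists.

Satisfiable.


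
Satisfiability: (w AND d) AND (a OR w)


Search for a satisfying assignment over {a, d, w}.
Try a=F, d=T, w=T: the formula evaluates to T.
A satisfying assignment exists.

Satisfiable.


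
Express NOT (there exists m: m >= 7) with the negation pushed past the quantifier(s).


¬(for all x: φ) = there exists x: ¬φ, and ¬(there exists x: φ) = for all x: ¬φ.
Apply to the existential statement.

for all m: NOT(m >= 7)


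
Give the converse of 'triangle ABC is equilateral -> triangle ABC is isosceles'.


The converse of (P → Q) is (Q → P). It is not in general equivalent to the original.
Here P = 'triangle ABC is equilateral' and Q = 'triangle ABC is isosceles'.

If triangle ABC is isosceles, then triangle ABC is equilateral.


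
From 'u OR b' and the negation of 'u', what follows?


Disjunctive syllogism: from (P ∨ Q) and ¬P, infer Q.
One disjunct, 'u', is ruled out; the other must hold.

b


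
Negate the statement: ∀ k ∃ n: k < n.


Negation flips each quantifier (∀↔∃) and negates the inner predicate.
¬(∀ k ∃ n: φ) = ∃ k ∀ n: ¬φ.

∃ k ∀ n: ¬(k < n)


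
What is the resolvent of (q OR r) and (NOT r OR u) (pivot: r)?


The clauses contain complementary literals r and NOTr.
Resolution eliminates this pair and disjoins the remaining literals (merging duplicates).

(q OR u)


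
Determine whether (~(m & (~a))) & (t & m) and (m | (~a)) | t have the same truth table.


Compare truth tables:
a | m | t | φ | ψ
-----------------
False | False | False | False | True
True | False | False | False | False
False | True | False | False | True
True | True | False | False | True
False | False | True | False | True
True | False | True | False | True
False | True | True | False | True
True | True | True | True | True
They differ at row 1 (a=False, m=False, t=False): φ=False but ψ=True.

No, they are not logically equivalent.


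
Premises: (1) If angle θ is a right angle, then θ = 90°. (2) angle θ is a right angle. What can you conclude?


Modus ponens: from (P → Q) and P, infer Q.
P = 'angle θ is a right angle' is asserted, and P → Q holds, so Q follows.

θ = 90°.


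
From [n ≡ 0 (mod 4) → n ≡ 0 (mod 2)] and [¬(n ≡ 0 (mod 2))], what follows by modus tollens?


Modus tollens: from (P → Q) and ¬Q, infer ¬P.
Q = 'n ≡ 0 (mod 2)' is denied; since P → Q, P must also fail.

Not (n ≡ 0 (mod 4)).


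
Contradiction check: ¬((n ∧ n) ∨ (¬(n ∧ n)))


Truth table over {n}:
n | φ
-----
F | F
T | F
Every row is false.

Yes, it is a contradiction.


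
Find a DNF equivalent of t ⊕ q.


Step 1: t ⊕ q is true exactly when they disagree: (t ∧ ¬q) ∨ (¬t ∧ q).

(t ∧ (¬q)) ∨ ((¬t) ∧ q)


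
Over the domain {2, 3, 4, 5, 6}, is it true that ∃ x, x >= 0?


Evaluate the predicate on each element: 2:T, 3:T, 4:T, 5:T, 6:T.
Witness x = 2 satisfies the predicate.

T


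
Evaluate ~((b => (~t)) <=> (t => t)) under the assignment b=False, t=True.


Substitute b=False, t=True:
~t = False
b => (~t) = False => False = True
t => t = True => True = True
(b => (~t)) <=> (t => t) = True <=> True = True
~((b => (~t)) <=> (t => t)) = False

False


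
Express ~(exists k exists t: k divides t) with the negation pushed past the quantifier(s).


Negation flips each quantifier (∀↔∃) and negates the inner predicate.
¬(exists k exists t: φ) = forall k forall t: ¬φ.

forall k forall t: ~(k divides t)


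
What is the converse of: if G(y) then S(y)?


The converse of (P → Q) is (Q → P). It is not in general equivalent to the original.
Here P = 'G(y)' and Q = 'S(y)'.

If S(y), then G(y).


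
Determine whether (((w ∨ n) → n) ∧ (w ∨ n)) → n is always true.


Build the truth table over {n, w}:
n | w | φ
---------
F | F | T
T | F | T
F | T | T
T | T | T
Every row evaluates to true.

Yes, it is a tautology.


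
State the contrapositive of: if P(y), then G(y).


The contrapositive of (P → Q) is (¬Q → ¬P); it is logically equivalent to the original.
Here P = 'P(y)' and Q = 'G(y)'.

If not (G(y)), then not (P(y)).


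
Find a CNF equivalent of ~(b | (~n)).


Step 1: Apply De Morgan: ¬(b ∨ (¬n)) = ¬b ∧ ¬(¬n).
Step 2: Eliminate any double negations (¬¬X = X).

(~b) & n


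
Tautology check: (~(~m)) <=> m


Build the truth table over {m}:
m | φ
-----
False | True
True | True
Every row evaluates to true.

Yes, it is a tautology.


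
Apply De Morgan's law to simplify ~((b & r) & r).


De Morgan: the negation of a conjunction is the disjunction of the negations.
Distribute ~ across &, flipping it to |, and negate each literal.

((~b) | (~r)) | (~r)


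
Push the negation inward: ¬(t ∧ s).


De Morgan: the negation of a conjunction is the disjunction of the negations.
Distribute ¬ across ∧, flipping it to ∨, and negate each literal.

(¬t) ∨ (¬s)


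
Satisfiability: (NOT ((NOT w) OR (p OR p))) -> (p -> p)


Search for a satisfying assignment over {p, w}.
Try p=F, w=F: the formula evaluates to T.
A satisfying assignment exists.

Satisfiable.


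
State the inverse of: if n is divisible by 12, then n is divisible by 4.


The inverse of (P → Q) is (¬P → ¬Q). It is equivalent to the converse, not to the original.
Here P = 'n is divisible by 12' and Q = 'n is divisible by 4'.

If not (n is divisible by 12), then not (n is divisible by 4).


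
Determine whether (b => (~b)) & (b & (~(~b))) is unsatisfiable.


Truth table over {b}:
b | φ
-----
False | False
True | False
Every row is false.

Yes, it is a contradiction.


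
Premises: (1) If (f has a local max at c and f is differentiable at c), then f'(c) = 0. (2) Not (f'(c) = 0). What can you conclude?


Modus tollens: from (P → Q) and ¬Q, infer ¬P.
Q = 'f'(c) = 0' is denied; since P → Q, P must also fail.

Not ((f has a local max at c and f is differentiable at c)).


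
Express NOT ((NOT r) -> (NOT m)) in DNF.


Step 1: Rewrite implication then negate: ¬(¬(¬r) ∨ (¬m)) = (¬r) ∧ ¬(¬m).
Step 2: Eliminate any double negations (¬¬X = X).

(NOT r) AND m


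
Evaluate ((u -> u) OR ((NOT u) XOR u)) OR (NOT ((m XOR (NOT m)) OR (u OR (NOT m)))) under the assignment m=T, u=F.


Substitute m=T, u=F:
… (earlier sub-steps elided)
NOT u = T
(NOT u) XOR u = T XOR F = T
(u -> u) OR ((NOT u) XOR u) = T OR T = T
NOT m = F
m XOR (NOT m) = T XOR F = T
NOT m = F
u OR (NOT m) = F OR F = F
(m XOR (NOT m)) OR (u OR (NOT m)) = T OR F = T
NOT ((m XOR (NOT m)) OR (u OR (NOT m))) = F
((u -> u) OR ((NOT u) XOR u)) OR (NOT ((m XOR (NOT m)) OR (u OR (NOT m)))) = T OR F = T

T


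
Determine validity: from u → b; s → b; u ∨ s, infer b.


This matches the form of proof by cases: the conclusion follows in every model of the premises.

Valid.


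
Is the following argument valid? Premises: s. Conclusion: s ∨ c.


This matches the form of disjunction introduction: the conclusion follows in every model of the premises.

Valid.


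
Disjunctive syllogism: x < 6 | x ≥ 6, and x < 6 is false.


Disjunctive syllogism: from (P ∨ Q) and ¬P, infer Q.
One disjunct, 'x < 6', is ruled out; the other must hold.

x ≥ 6


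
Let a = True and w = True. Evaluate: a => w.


Implication is false only when antecedent is true and consequent is false.
Substitute: a=True, w=True.
True => True evaluates to True.

True


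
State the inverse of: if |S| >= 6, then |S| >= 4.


The inverse of (P → Q) is (¬P → ¬Q). It is equivalent to the converse, not to the original.
Here P = '|S| >= 6' and Q = '|S| >= 4'.

If not (|S| >= 6), then not (|S| >= 4).


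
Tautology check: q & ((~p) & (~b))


Build the truth table over {b, p, q}:
b | p | q | φ
-------------
False | False | False | False
True | False | False | False
False | True | False | False
True | True | False | False
False | False | True | True
True | False | True | False
False | True | True | False
True | True | True | False
Counterexample at row 1: with b=False, p=False, q=False, the formula is False.

No, it is not a tautology.


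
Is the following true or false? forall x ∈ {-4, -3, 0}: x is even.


Evaluate the predicate on each element: -4:True, -3:False, 0:True.
Counterexample x = -3 fails the predicate.

False


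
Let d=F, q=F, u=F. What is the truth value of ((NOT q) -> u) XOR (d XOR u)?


Substitute d=F, q=F, u=F:
NOT q = T
(NOT q) -> u = T -> F = F
d XOR u = F XOR F = F
((NOT q) -> u) XOR (d XOR u) = F XOR F = F

F


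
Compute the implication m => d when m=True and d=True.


Implication is false only when antecedent is true and consequent is false.
Substitute: m=True, d=True.
True => True evaluates to True.

True


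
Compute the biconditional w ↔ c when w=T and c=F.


Biconditional is true when both operands have the same truth value.
Substitute: w=T, c=F.
T ↔ F evaluates to F.

F


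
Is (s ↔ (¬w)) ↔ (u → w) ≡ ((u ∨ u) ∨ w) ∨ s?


Compare truth tables:
s | u | w | φ | ψ
-----------------
F | F | F | F | F
T | F | F | T | T
F | T | F | T | T
T | T | F | F | T
F | F | T | T | T
T | F | T | F | T
F | T | T | T | T
T | T | T | F | T
They differ at row 4 (s=T, u=T, w=F): φ=F but ψ=T.

No, they are not logically equivalent.


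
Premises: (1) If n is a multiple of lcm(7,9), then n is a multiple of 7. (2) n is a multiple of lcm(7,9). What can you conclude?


Modus ponens: from (P → Q) and P, infer Q.
P = 'n is a multiple of lcm(7,9)' is asserted, and P → Q holds, so Q follows.

n is a multiple of 7.


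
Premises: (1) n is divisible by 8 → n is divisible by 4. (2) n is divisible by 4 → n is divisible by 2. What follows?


Hypothetical syllogism: from (P → Q) and (Q → R), infer (P → R).
Chain the two implications through the shared middle term 'n is divisible by 4'.

n is divisible by 8 → n is divisible by 2


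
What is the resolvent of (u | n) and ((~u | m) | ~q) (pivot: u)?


The clauses contain complementary literals u and ~u.
Resolution eliminates this pair and disjoins the remaining literals (merging duplicates).

((n | ~q) | m)


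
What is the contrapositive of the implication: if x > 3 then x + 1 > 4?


The contrapositive of (P → Q) is (¬Q → ¬P); it is logically equivalent to the original.
Here P = 'x > 3' and Q = 'x + 1 > 4'.

If not (x + 1 > 4), then not (x > 3).


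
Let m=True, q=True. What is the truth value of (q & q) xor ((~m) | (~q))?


Substitute m=True, q=True:
q & q = True & True = True
~m = False
~q = False
(~m) | (~q) = False | False = False
(q & q) xor ((~m) | (~q)) = True xor False = True

True


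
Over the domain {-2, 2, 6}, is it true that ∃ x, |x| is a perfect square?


Evaluate the predicate on each element: -2:F, 2:F, 6:F.
No element satisfies the predicate.

F


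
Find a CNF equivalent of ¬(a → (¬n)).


Step 1: Rewrite a → (¬n) as ¬a ∨ (¬n).
Step 2: Negate: ¬(¬a ∨ (¬n)) = a ∧ ¬(¬n) (De Morgan + double negation).
Step 3: Eliminate any double negations (¬¬X = X).

a ∧ n


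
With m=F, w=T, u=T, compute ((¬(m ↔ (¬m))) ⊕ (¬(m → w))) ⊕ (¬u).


Substitute m=F, w=T, u=T:
¬m = T
m ↔ (¬m) = F ↔ T = F
¬(m ↔ (¬m)) = T
m → w = F → T = T
¬(m → w) = F
(¬(m ↔ (¬m))) ⊕ (¬(m → w)) = T ⊕ F = T
¬u = F
((¬(m ↔ (¬m))) ⊕ (¬(m → w))) ⊕ (¬u) = T ⊕ F = T

T


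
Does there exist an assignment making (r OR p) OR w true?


Search for a satisfying assignment over {p, r, w}.
Try p=T, r=F, w=F: the formula evaluates to T.
A satisfying assignment exists.

Satisfiable.


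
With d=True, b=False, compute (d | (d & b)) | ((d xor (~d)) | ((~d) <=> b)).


Substitute d=True, b=False:
d & b = True & False = False
d | (d & b) = True | False = True
~d = False
d xor (~d) = True xor False = True
~d = False
(~d) <=> b = False <=> False = True
(d xor (~d)) | ((~d) <=> b) = True | True = True
(d | (d & b)) | ((d xor (~d)) | ((~d) <=> b)) = True | True = True

True


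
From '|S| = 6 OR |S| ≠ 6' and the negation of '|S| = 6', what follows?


Disjunctive syllogism: from (P ∨ Q) and ¬P, infer Q.
One disjunct, '|S| = 6', is ruled out; the other must hold.

|S| ≠ 6


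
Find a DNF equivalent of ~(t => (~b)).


Step 1: Rewrite implication then negate: ¬(¬t ∨ (¬b)) = t ∧ ¬(¬b).
Step 2: Eliminate any double negations (¬¬X = X).

t & b


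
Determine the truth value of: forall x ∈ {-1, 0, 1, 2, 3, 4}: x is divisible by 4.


Evaluate the predicate on each element: -1:False, 0:True, 1:False, 2:False, 3:False, 4:True.
Counterexample x = -1 fails the predicate.

False


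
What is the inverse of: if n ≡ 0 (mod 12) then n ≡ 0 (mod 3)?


The inverse of (P → Q) is (¬P → ¬Q). It is equivalent to the converse, not to the original.
Here P = 'n ≡ 0 (mod 12)' and Q = 'n ≡ 0 (mod 3)'.

If not (n ≡ 0 (mod 12)), then not (n ≡ 0 (mod 3)).


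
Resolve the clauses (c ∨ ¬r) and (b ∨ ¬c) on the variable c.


The clauses contain complementary literals c and ¬c.
Resolution eliminates this pair and disjoins the remaining literals (merging duplicates).

(¬r ∨ b)


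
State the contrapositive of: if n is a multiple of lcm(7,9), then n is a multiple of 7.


The contrapositive of (P → Q) is (¬Q → ¬P); it is logically equivalent to the original.
Here P = 'n is a multiple of lcm(7,9)' and Q = 'n is a multiple of 7'.

If not (n is a multiple of 7), then not (n is a multiple of lcm(7,9)).


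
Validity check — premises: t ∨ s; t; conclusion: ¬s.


This is affirming a disjunct (fallacy). There exist truth assignments where the premises are all true but the conclusion is false.

Invalid.


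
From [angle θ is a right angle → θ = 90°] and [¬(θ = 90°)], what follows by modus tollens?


Modus tollens: from (P → Q) and ¬Q, infer ¬P.
Q = 'θ = 90°' is denied; since P → Q, P must also fail.

Not (angle θ is a right angle).


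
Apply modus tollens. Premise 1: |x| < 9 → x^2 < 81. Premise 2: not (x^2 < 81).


Modus tollens: from (P → Q) and ¬Q, infer ¬P.
Q = 'x^2 < 81' is denied; since P → Q, P must also fail.

Not (|x| < 9).


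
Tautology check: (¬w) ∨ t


Build the truth table over {t, w}:
t | w | φ
---------
F | F | T
T | F | T
F | T | F
T | T | T
Counterexample at row 3: with t=F, w=T, the formula is F.

No, it is not a tautology.


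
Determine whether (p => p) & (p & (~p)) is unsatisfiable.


Truth table over {p}:
p | φ
-----
False | False
True | False
Every row is false.

Yes, it is a contradiction.


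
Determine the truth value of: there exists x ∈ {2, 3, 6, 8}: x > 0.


Evaluate the predicate on each element: 2:T, 3:T, 6:T, 8:T.
Witness x = 2 satisfies the predicate.

T


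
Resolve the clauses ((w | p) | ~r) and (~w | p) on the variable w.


The clauses contain complementary literals w and ~w.
Resolution eliminates this pair and disjoins the remaining literals (merging duplicates).

(p | ~r)


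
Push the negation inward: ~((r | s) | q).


De Morgan: the negation of a disjunction is the conjunction of the negations.
Distribute ~ across |, flipping it to &, and negate each literal.

((~r) & (~s)) & (~q)


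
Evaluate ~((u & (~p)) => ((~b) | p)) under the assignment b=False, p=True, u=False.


Substitute b=False, p=True, u=False:
~p = False
u & (~p) = False & False = False
~b = True
(~b) | p = True | True = True
(u & (~p)) => ((~b) | p) = False => True = True
~((u & (~p)) => ((~b) | p)) = False

False


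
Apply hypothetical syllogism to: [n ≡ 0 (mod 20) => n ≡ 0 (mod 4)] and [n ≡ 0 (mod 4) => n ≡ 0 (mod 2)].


Hypothetical syllogism: from (P → Q) and (Q → R), infer (P → R).
Chain the two implications through the shared middle term 'n ≡ 0 (mod 4)'.

n ≡ 0 (mod 20) => n ≡ 0 (mod 2)


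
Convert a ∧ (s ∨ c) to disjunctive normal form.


Step 1: Distribute ∧ over ∨: a ∧ (s ∨ c) = (a ∧ s) ∨ (a ∧ c).

(a ∧ s) ∨ (a ∧ c)


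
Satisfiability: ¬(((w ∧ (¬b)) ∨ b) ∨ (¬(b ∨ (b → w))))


Search for a satisfying assignment over {b, w}.
Try b=F, w=F: the formula evaluates to T.
A satisfying assignment exists.

Satisfiable.


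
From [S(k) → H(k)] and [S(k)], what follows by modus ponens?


Modus ponens: from (P → Q) and P, infer Q.
P = 'S(k)' is asserted, and P → Q holds, so Q follows.

H(k).


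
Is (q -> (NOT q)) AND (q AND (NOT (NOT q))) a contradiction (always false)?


Truth table over {q}:
q | φ
-----
F | F
T | F
Every row is false.

Yes, it is a contradiction.


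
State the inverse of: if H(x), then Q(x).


The inverse of (P → Q) is (¬P → ¬Q). It is equivalent to the converse, not to the original.
Here P = 'H(x)' and Q = 'Q(x)'.

If not (H(x)), then not (Q(x)).


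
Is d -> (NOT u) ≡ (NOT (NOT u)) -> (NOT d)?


Compare truth tables:
d | u | φ | ψ
-------------
F | F | T | T
T | F | T | T
F | T | T | T
T | T | F | F
The columns φ and ψ agree on every row.

Yes, they are logically equivalent.


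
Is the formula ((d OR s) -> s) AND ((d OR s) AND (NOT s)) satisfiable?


Check all 4 assignments over {d, s}:
d | s | φ
---------
F | F | F
T | F | F
F | T | F
T | T | F
No assignment makes the formula true.

Unsatisfiable.


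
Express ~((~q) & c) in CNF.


Step 1: Apply De Morgan: ¬((¬q) ∧ c) = ¬(¬q) ∨ ¬c.
Step 2: Eliminate any double negations (¬¬X = X).

q | (~c)


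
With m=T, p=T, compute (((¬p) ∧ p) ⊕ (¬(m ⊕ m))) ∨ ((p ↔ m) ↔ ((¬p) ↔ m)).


Substitute m=T, p=T:
¬p = F
(¬p) ∧ p = F ∧ T = F
m ⊕ m = T ⊕ T = F
¬(m ⊕ m) = T
((¬p) ∧ p) ⊕ (¬(m ⊕ m)) = F ⊕ T = T
p ↔ m = T ↔ T = T
¬p = F
(¬p) ↔ m = F ↔ T = F
(p ↔ m) ↔ ((¬p) ↔ m) = T ↔ F = F
(((¬p) ∧ p) ⊕ (¬(m ⊕ m))) ∨ ((p ↔ m) ↔ ((¬p) ↔ m)) = T ∨ F = T

T


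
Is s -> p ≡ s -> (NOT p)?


Compare truth tables:
p | s | φ | ψ
-------------
F | F | T | T
T | F | T | T
F | T | F | T
T | T | T | F
They differ at row 3 (p=F, s=T): φ=F but ψ=T.

No, they are not logically equivalent.


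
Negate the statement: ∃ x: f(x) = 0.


¬(∀ x: φ) = ∃ x: ¬φ, and ¬(∃ x: φ) = ∀ x: ¬φ.
Apply to the existential statement.

∀ x: ¬(f(x) = 0)


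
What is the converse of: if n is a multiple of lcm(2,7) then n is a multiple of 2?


The converse of (P → Q) is (Q → P). It is not in general equivalent to the original.
Here P = 'n is a multiple of lcm(2,7)' and Q = 'n is a multiple of 2'.

If n is a multiple of 2, then n is a multiple of lcm(2,7).


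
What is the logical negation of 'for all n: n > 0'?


¬(for all x: φ) = there exists x: ¬φ, and ¬(there exists x: φ) = for all x: ¬φ.
Apply to the universal statement.

there exists n: NOT(n > 0)


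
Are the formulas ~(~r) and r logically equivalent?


Compare truth tables:
r | φ | ψ
---------
False | False | False
True | True | True
The columns φ and ψ agree on every row.

Yes, they are logically equivalent.


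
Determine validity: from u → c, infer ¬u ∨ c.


This matches the form of material implication: the conclusion follows in every model of the premises.

Valid.


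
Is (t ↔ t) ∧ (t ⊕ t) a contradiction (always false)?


Truth table over {t}:
t | φ
-----
F | F
T | F
Every row is false.

Yes, it is a contradiction.


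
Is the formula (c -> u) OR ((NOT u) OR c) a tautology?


Build the truth table over {c, u}:
c | u | φ
---------
F | F | T
T | F | T
F | T | T
T | T | T
Every row evaluates to true.

Yes, it is a tautology.


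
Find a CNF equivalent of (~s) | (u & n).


Step 1: Distribute ∨ over ∧: (¬s) ∨ (u ∧ n) = ((¬s) ∨ u) ∧ ((¬s) ∨ n).

((~s) | u) & ((~s) | n)


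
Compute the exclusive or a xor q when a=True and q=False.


Exclusive or is true when exactly one operand is true.
Substitute: a=True, q=False.
True xor False evaluates to True.

True


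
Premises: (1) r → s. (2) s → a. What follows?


Hypothetical syllogism: from (P → Q) and (Q → R), infer (P → R).
Chain the two implications through the shared middle term 's'.

r → a


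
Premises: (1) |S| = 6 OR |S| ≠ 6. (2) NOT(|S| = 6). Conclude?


Disjunctive syllogism: from (P ∨ Q) and ¬P, infer Q.
One disjunct, '|S| = 6', is ruled out; the other must hold.

|S| ≠ 6


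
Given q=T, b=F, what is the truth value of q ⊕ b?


Exclusive or is true when exactly one operand is true.
Substitute: q=T, b=F.
T ⊕ F evaluates to T.

T


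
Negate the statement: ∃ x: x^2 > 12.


¬(∀ x: φ) = ∃ x: ¬φ, and ¬(∃ x: φ) = ∀ x: ¬φ.
Apply to the existential statement.

∀ x: ¬(x^2 > 12)


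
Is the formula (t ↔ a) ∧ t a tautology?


Build the truth table over {a, t}:
a | t | φ
---------
F | F | F
T | F | F
F | T | F
T | T | T
Counterexample at row 1: with a=F, t=F, the formula is F.

No, it is not a tautology.


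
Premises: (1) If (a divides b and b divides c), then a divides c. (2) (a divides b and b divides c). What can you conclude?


Modus ponens: from (P → Q) and P, infer Q.
P = '(a divides b and b divides c)' is asserted, and P → Q holds, so Q follows.

a divides c.


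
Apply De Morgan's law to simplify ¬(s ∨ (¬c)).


De Morgan: the negation of a disjunction is the conjunction of the negations.
Distribute ¬ across ∨, flipping it to ∧, and negate each literal.

(¬s) ∧ c


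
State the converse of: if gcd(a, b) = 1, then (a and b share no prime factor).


The converse of (P → Q) is (Q → P). It is not in general equivalent to the original.
Here P = 'gcd(a, b) = 1' and Q = '(a and b share no prime factor)'.

If (a and b share no prime factor), then gcd(a, b) = 1.


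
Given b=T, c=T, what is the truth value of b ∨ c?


Disjunction is false only when both operands are false.
Substitute: b=T, c=T.
T ∨ T evaluates to T.

T


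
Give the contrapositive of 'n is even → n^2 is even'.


The contrapositive of (P → Q) is (¬Q → ¬P); it is logically equivalent to the original.
Here P = 'n is even' and Q = 'n^2 is even'.

If not (n^2 is even), then not (n is even).


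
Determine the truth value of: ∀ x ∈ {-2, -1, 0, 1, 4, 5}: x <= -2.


Evaluate the predicate on each element: -2:T, -1:F, 0:F, 1:F, 4:F, 5:F.
Counterexample x = -1 fails the predicate.

F


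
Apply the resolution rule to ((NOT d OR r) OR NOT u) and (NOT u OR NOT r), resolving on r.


The clauses contain complementary literals r and NOTr.
Resolution eliminates this pair and disjoins the remaining literals (merging duplicates).

(NOT u OR NOT d)


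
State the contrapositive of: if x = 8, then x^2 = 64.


The contrapositive of (P → Q) is (¬Q → ¬P); it is logically equivalent to the original.
Here P = 'x = 8' and Q = 'x^2 = 64'.

If not (x^2 = 64), then not (x = 8).


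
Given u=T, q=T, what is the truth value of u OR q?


Disjunction is false only when both operands are false.
Substitute: u=T, q=T.
T OR T evaluates to T.

T


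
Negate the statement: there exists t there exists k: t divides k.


Negation flips each quantifier (∀↔∃) and negates the inner predicate.
¬(there exists t there exists k: φ) = for all t for all k: ¬φ.

for all t for all k: NOT(t divides k)


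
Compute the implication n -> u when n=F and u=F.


Implication is false only when antecedent is true and consequent is false.
Substitute: n=F, u=F.
F -> F evaluates to T.

T


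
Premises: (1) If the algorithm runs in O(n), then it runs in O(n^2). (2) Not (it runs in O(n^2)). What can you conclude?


Modus tollens: from (P → Q) and ¬Q, infer ¬P.
Q = 'it runs in O(n^2)' is denied; since P → Q, P must also fail.

Not (the algorithm runs in O(n)).


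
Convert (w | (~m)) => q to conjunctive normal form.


Step 1: Rewrite as ¬(w ∨ (¬m)) ∨ q = (¬w ∧ ¬(¬m)) ∨ q.
Step 2: Distribute ∨ over ∧.
Step 3: Eliminate any double negations (¬¬X = X).

((~w) | q) & (m | q)


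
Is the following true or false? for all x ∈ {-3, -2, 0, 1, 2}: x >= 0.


Evaluate the predicate on each element: -3:F, -2:F, 0:T, 1:T, 2:T.
Counterexample x = -3 fails the predicate.

F


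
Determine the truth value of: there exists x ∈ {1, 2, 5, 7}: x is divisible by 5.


Evaluate the predicate on each element: 1:F, 2:F, 5:T, 7:F.
Witness x = 5 satisfies the predicate.

T


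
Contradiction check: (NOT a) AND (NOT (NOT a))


Truth table over {a}:
a | φ
-----
F | F
T | F
Every row is false.

Yes, it is a contradiction.


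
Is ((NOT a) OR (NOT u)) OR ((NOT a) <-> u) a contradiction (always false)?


Truth table over {a, u}:
a | u | φ
---------
F | F | T
T | F | T
F | T | T
T | T | F
Satisfying assignment at row 1: a=F, u=F gives T.

No, it is not a contradiction.


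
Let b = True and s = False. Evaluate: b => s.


Implication is false only when antecedent is true and consequent is false.
Substitute: b=True, s=False.
True => False evaluates to False.

False


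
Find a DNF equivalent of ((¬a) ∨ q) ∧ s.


Step 1: Distribute ∧ over ∨: ((¬a) ∨ q) ∧ s = ((¬a) ∧ s) ∨ (q ∧ s).

((¬a) ∧ s) ∨ (q ∧ s)


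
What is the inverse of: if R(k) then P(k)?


The inverse of (P → Q) is (¬P → ¬Q). It is equivalent to the converse, not to the original.
Here P = 'R(k)' and Q = 'P(k)'.

If not (R(k)), then not (P(k)).


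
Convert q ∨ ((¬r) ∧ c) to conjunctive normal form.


Step 1: Distribute ∨ over ∧: q ∨ ((¬r) ∧ c) = (q ∨ (¬r)) ∧ (q ∨ c).

(q ∨ (¬r)) ∧ (q ∨ c)


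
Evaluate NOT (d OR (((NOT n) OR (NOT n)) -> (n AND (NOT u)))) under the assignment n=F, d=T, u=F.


Substitute n=F, d=T, u=F:
NOT n = T
NOT n = T
(NOT n) OR (NOT n) = T OR T = T
NOT u = T
n AND (NOT u) = F AND T = F
((NOT n) OR (NOT n)) -> (n AND (NOT u)) = T -> F = F
d OR (((NOT n) OR (NOT n)) -> (n AND (NOT u))) = T OR F = T
NOT (d OR (((NOT n) OR (NOT n)) -> (n AND (NOT u)))) = F

F


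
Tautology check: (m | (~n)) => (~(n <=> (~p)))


Build the truth table over {m, n, p}:
m | n | p | φ
-------------
False | False | False | True
True | False | False | True
False | True | False | True
True | True | False | False
False | False | True | False
True | False | True | False
False | True | True | True
True | True | True | True
Counterexample at row 4: with m=True, n=True, p=False, the formula is False.

No, it is not a tautology.


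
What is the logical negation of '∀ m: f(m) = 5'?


¬(∀ x: φ) = ∃ x: ¬φ, and ¬(∃ x: φ) = ∀ x: ¬φ.
Apply to the universal statement.

∃ m: ¬(f(m) = 5)


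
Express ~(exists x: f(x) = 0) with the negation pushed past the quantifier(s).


¬(forall x: φ) = exists x: ¬φ, and ¬(exists x: φ) = forall x: ¬φ.
Apply to the existential statement.

forall x: ~(f(x) = 0)


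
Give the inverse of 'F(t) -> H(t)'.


The inverse of (P → Q) is (¬P → ¬Q). It is equivalent to the converse, not to the original.
Here P = 'F(t)' and Q = 'H(t)'.

If not (F(t)), then not (H(t)).


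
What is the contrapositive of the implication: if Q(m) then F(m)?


The contrapositive of (P → Q) is (¬Q → ¬P); it is logically equivalent to the original.
Here P = 'Q(m)' and Q = 'F(m)'.

If not (F(m)), then not (Q(m)).


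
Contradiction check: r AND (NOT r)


Truth table over {r}:
r | φ
-----
F | F
T | F
Every row is false.

Yes, it is a contradiction.


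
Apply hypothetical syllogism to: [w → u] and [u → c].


Hypothetical syllogism: from (P → Q) and (Q → R), infer (P → R).
Chain the two implications through the shared middle term 'u'.

w → c


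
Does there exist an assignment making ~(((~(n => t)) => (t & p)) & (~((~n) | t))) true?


Search for a satisfying assignment over {n, p, t}.
Try n=False, p=False, t=False: the formula evaluates to True.
A satisfying assignment exists.

Satisfiable.


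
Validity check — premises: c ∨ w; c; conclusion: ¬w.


This is affirming a disjunct (fallacy). There exist truth assignments where the premises are all true but the conclusion is false.

Invalid.


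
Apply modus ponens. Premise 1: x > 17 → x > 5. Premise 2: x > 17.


Modus ponens: from (P → Q) and P, infer Q.
P = 'x > 17' is asserted, and P → Q holds, so Q follows.

x > 5.


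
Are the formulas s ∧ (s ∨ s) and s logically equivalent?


Compare truth tables:
s | φ | ψ
---------
F | F | F
T | T | T
The columns φ and ψ agree on every row.

Yes, they are logically equivalent.


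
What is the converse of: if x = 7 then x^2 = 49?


The converse of (P → Q) is (Q → P). It is not in general equivalent to the original.
Here P = 'x = 7' and Q = 'x^2 = 49'.

If x^2 = 49, then x = 7.


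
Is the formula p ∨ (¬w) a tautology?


Build the truth table over {p, w}:
p | w | φ
---------
F | F | T
T | F | T
F | T | F
T | T | T
Counterexample at row 3: with p=F, w=T, the formula is F.

No, it is not a tautology.


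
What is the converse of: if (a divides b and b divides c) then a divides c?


The converse of (P → Q) is (Q → P). It is not in general equivalent to the original.
Here P = '(a divides b and b divides c)' and Q = 'a divides c'.

If a divides c, then (a divides b and b divides c).


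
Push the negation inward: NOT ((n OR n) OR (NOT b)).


De Morgan: the negation of a disjunction is the conjunction of the negations.
Distribute NOT across OR, flipping it to AND, and negate each literal.

((NOT n) AND (NOT n)) AND b


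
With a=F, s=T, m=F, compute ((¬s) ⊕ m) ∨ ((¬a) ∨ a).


Substitute a=F, s=T, m=F:
¬s = F
(¬s) ⊕ m = F ⊕ F = F
¬a = T
(¬a) ∨ a = T ∨ F = T
((¬s) ⊕ m) ∨ ((¬a) ∨ a) = F ∨ T = T

T


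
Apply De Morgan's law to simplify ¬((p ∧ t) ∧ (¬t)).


De Morgan: the negation of a conjunction is the disjunction of the negations.
Distribute ¬ across ∧, flipping it to ∨, and negate each literal.

((¬p) ∨ (¬t)) ∨ t


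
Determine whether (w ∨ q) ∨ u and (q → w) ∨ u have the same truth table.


Compare truth tables:
q | u | w | φ | ψ
-----------------
F | F | F | F | T
T | F | F | T | F
F | T | F | T | T
T | T | F | T | T
F | F | T | T | T
T | F | T | T | T
F | T | T | T | T
T | T | T | T | T
They differ at row 1 (q=F, u=F, w=F): φ=F but ψ=T.

No, they are not logically equivalent.


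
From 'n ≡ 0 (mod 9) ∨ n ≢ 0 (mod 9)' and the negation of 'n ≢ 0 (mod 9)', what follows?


Disjunctive syllogism: from (P ∨ Q) and ¬P, infer Q.
One disjunct, 'n ≢ 0 (mod 9)', is ruled out; the other must hold.

n ≡ 0 (mod 9)


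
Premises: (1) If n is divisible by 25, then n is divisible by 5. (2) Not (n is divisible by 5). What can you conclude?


Modus tollens: from (P → Q) and ¬Q, infer ¬P.
Q = 'n is divisible by 5' is denied; since P → Q, P must also fail.

Not (n is divisible by 25).


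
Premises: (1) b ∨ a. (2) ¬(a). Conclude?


Disjunctive syllogism: from (P ∨ Q) and ¬P, infer Q.
One disjunct, 'a', is ruled out; the other must hold.

b


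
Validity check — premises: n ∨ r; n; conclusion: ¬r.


This is affirming a disjunct (fallacy). There exist truth assignments where the premises are all true but the conclusion is false.

Invalid.


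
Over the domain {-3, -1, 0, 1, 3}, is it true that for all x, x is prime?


Evaluate the predicate on each element: -3:F, -1:F, 0:F, 1:F, 3:T.
Counterexample x = -3 fails the predicate.

F


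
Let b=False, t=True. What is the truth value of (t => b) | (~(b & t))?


Substitute b=False, t=True:
t => b = True => False = False
b & t = False & True = False
~(b & t) = True
(t => b) | (~(b & t)) = False | True = True

True


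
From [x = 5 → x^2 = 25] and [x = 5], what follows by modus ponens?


Modus ponens: from (P → Q) and P, infer Q.
P = 'x = 5' is asserted, and P → Q holds, so Q follows.

x^2 = 25.


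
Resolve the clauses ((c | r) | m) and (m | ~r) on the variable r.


The clauses contain complementary literals r and ~r.
Resolution eliminates this pair and disjoins the remaining literals (merging duplicates).

(m | c)


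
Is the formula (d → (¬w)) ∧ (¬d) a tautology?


Build the truth table over {d, w}:
d | w | φ
---------
F | F | T
T | F | F
F | T | T
T | T | F
Counterexample at row 2: with d=T, w=F, the formula is F.

No, it is not a tautology.


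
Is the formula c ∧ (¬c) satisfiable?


Check all 2 assignments over {c}:
c | φ
-----
F | F
T | F
No assignment makes the formula true.

Unsatisfiable.


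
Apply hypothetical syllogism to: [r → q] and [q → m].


Hypothetical syllogism: from (P → Q) and (Q → R), infer (P → R).
Chain the two implications through the shared middle term 'q'.

r → m


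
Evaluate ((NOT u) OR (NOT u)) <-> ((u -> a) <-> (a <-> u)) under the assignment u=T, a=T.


Substitute u=T, a=T:
NOT u = F
NOT u = F
(NOT u) OR (NOT u) = F OR F = F
u -> a = T -> T = T
a <-> u = T <-> T = T
(u -> a) <-> (a <-> u) = T <-> T = T
((NOT u) OR (NOT u)) <-> ((u -> a) <-> (a <-> u)) = F <-> T = F

F
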